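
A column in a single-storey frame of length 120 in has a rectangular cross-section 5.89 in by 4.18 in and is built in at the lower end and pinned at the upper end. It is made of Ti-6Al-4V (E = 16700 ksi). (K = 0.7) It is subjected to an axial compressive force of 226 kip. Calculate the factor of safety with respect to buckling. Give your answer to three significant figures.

n ≈ 3.71

Buckling occurs about the weak axis: I_min = h·b³/12 with b = 4.18 in (the shorter side).
I_min = 5.89×4.18³/12 = 35.85 in⁴
Effective length L_e = K·L = 0.7 × 120 = 84.00 in
P_cr = π²EI / L_e² = π² × 16700×10³ × 35.85 / 84.00² = 8.374×10^5 lb
Factor of safety n = P_cr / P = 837.38 / 226 = 3.71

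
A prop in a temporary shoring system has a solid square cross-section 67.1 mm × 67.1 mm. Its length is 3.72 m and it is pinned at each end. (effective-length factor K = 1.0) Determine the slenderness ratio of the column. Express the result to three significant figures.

I = a⁴/12 = 67.1⁴/12 = 1.689×10^6 mm⁴
A = 4.502×10^3 mm²;  r_min = √(I/A) = √(1.689×10^6/4.502×10^3) = 19.37 mm
L_e = K·L = 1 × 3.72 m = 3.720 m = 3720.0 mm
λ = L_e / r_min = 3720.0 / 19.37 = 192

λ ≈ 192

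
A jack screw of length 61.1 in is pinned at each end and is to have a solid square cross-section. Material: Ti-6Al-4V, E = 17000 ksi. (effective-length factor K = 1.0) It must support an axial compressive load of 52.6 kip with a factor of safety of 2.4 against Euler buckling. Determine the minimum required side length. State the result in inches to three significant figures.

Required P_cr = n·P = 2.4 × 52.6 = 126.2 kip
L_e = K·L = 1 × 61.1 = 61.10 in
Required I = P_cr·L_e²/(π²E) = 1.262×10^5 × 61.10² / (π² × 1.70×10^7) = 2.809 in⁴
Solid square: I = a⁴/12  ⇒  a = (12I)^(1/4) = (12×2.809)^(1/4) = 2.41 in

a ≈ 2.41 in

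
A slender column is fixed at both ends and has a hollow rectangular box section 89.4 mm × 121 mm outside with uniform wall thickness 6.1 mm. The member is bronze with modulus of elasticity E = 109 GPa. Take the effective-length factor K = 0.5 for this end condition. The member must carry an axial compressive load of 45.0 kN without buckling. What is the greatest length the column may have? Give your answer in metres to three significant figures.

L_max ≈ 17.0 m

Inner dimensions: h_i = 121 − 2×6.1 = 108.8 mm, b_i = 89.4 − 2×6.1 = 77.20 mm
Weak-axis I_min = (h_o·b_o³ − h_i·b_i³)/12 with b_o = 89.4, b_i = 77.20 mm (shorter outer/inner sides).
I_min = (121×89.4³ − 108.8×77.20³)/12 = 3.033×10^6 mm⁴
I = 3.033×10^-6 m⁴
At the buckling limit P_cr = P = 4.500×10^4 N
From P_cr = π²EI/(K·L)²:  L = (1/K)·√(π²EI/P_cr) = (1/0.5)·√(π²×1.09×10^11×3.033×10^-6/4.500×10^4)
L = 17.0 m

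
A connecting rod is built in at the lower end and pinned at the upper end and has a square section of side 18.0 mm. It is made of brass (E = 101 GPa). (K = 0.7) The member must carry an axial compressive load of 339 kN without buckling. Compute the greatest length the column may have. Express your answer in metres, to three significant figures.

I = a⁴/12 = 18.0⁴/12 = 8.748×10^3 mm⁴
I = 8.748×10^-9 m⁴
At the buckling limit P_cr = P = 3.390×10^5 N
From P_cr = π²EI/(K·L)²:  L = (1/K)·√(π²EI/P_cr) = (1/0.7)·√(π²×1.01×10^11×8.748×10^-9/3.390×10^5)
L = 0.229 m

L_max ≈ 0.229 m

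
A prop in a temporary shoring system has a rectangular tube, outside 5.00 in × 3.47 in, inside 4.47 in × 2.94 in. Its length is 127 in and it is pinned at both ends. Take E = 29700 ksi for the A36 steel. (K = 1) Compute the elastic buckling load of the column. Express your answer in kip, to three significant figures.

P_cr ≈ 144 kip

Weak-axis I_min = (h_o·b_o³ − h_i·b_i³)/12 with b_o = 3.47, b_i = 2.940 in (shorter outer/inner sides).
I_min = (5.00×3.47³ − 4.470×2.940³)/12 = 7.943 in⁴
Effective length L_e = K·L = 1 × 127 = 127.0 in
P_cr = π²EI / L_e² = π² × 29700×10³ × 7.943 / 127.0² = 1.444×10^5 lb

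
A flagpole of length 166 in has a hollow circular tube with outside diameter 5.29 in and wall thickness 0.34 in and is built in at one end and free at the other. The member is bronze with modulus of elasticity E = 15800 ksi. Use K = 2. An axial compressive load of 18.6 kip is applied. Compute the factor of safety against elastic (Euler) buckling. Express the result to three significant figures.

Inner diameter d_i = 5.29 − 2×0.34 = 4.610 in
I = π(d_o⁴ − d_i⁴)/64 = π(5.29⁴ − 4.610⁴)/64 = 16.27 in⁴
Effective length L_e = K·L = 2 × 166 = 332.0 in
P_cr = π²EI / L_e² = π² × 15800×10³ × 16.27 / 332.0² = 2.302×10^4 lb
Factor of safety n = P_cr / P = 23.019 / 18.6 = 1.24

n ≈ 1.24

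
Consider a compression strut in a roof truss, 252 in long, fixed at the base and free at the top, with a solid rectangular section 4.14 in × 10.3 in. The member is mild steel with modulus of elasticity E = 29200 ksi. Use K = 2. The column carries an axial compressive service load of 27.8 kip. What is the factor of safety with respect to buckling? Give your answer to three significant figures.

Buckling occurs about the weak axis: I_min = h·b³/12 with b = 4.14 in (the shorter side).
I_min = 10.3×4.14³/12 = 60.91 in⁴
Effective length L_e = K·L = 2 × 252 = 504.0 in
P_cr = π²EI / L_e² = π² × 29200×10³ × 60.91 / 504.0² = 6.910×10^4 lb
Factor of safety n = P_cr / P = 69.100 / 27.8 = 2.49

n ≈ 2.49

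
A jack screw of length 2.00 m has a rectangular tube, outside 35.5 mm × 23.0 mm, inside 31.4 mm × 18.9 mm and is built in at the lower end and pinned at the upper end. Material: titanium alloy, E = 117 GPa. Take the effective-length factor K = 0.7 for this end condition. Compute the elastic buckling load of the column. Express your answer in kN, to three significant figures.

Weak-axis I_min = (h_o·b_o³ − h_i·b_i³)/12 with b_o = 23.0, b_i = 18.90 mm (shorter outer/inner sides).
I_min = (35.5×23.0³ − 31.40×18.90³)/12 = 1.833×10^4 mm⁴
I = 1.833×10^4 mm⁴ = 1.833×10^-8 m⁴
Effective length L_e = K·L = 0.7 × 2.00 = 1.400 m
P_cr = π²EI / L_e² = π² × 117×10⁹ × 1.833×10^-8 / 1.400² = 1.080×10^4 N

P_cr ≈ 10.8 kN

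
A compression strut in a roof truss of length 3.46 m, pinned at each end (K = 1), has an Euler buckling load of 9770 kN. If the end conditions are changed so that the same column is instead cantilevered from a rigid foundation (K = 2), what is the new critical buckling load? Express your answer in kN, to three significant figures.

P_cr ∝ 1/K², so P_cr,new = P_cr,old × (K_old/K_new)² = 9770 × (1/2)²
= 9770 × 0.2500 = 2440 kN

P_cr ≈ 2440 kN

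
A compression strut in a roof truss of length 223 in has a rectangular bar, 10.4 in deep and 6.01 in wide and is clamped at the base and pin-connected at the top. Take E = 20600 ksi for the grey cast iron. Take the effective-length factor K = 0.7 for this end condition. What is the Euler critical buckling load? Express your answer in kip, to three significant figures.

Buckling occurs about the weak axis: I_min = h·b³/12 with b = 6.01 in (the shorter side).
I_min = 10.4×6.01³/12 = 188.1 in⁴
Effective length L_e = K·L = 0.7 × 223 = 156.1 in
P_cr = π²EI / L_e² = π² × 20600×10³ × 188.1 / 156.1² = 1.570×10^6 lb

P_cr ≈ 1570 kip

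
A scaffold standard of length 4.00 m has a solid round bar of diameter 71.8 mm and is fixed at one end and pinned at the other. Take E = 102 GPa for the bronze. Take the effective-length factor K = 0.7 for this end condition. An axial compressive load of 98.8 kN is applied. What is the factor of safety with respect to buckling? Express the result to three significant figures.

I = πd⁴/64 = π×71.8⁴/64 = 1.305×10^6 mm⁴
I = 1.305×10^6 mm⁴ = 1.305×10^-6 m⁴
Effective length L_e = K·L = 0.7 × 4.00 = 2.800 m
P_cr = π²EI / L_e² = π² × 102×10⁹ × 1.305×10^-6 / 2.800² = 1.675×10^5 N
Factor of safety n = P_cr / P = 167.51 / 98.8 = 1.70

n ≈ 1.70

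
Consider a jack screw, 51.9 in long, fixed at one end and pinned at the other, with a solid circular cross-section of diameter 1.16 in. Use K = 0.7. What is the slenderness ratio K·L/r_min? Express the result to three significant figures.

I = πd⁴/64 = π×1.16⁴/64 = 8.888×10^-2 in⁴
A = 1.057 in²;  r_min = √(I/A) = √(8.888×10^-2/1.057) = 0.2900 in
L_e = K·L = 0.7 × 51.9 = 36.33 in
λ = L_e / r_min = 36.330 / 0.2900 = 125

λ ≈ 125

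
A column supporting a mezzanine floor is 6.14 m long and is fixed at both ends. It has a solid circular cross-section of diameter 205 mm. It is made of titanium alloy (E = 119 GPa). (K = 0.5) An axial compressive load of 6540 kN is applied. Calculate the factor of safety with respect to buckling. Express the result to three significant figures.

I = πd⁴/64 = π×205⁴/64 = 8.669×10^7 mm⁴
I = 8.669×10^7 mm⁴ = 8.669×10^-5 m⁴
Effective length L_e = K·L = 0.5 × 6.14 = 3.070 m
P_cr = π²EI / L_e² = π² × 119×10⁹ × 8.669×10^-5 / 3.070² = 1.080×10^7 N
Factor of safety n = P_cr / P = 10803 / 6540 = 1.65

n ≈ 1.65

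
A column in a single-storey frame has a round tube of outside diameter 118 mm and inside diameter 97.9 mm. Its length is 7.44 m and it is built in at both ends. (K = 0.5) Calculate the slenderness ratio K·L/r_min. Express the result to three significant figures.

d_o = 118 mm, d_i = 97.9 mm
I = π(d_o⁴ − d_i⁴)/64 = π(118⁴ − 97.90⁴)/64 = 5.008×10^6 mm⁴
A = 3.408×10^3 mm²;  r_min = √(I/A) = √(5.008×10^6/3.408×10^3) = 38.33 mm
L_e = K·L = 0.5 × 7.44 m = 3.720 m = 3720.0 mm
λ = L_e / r_min = 3720.0 / 38.33 = 97.0

λ ≈ 97.0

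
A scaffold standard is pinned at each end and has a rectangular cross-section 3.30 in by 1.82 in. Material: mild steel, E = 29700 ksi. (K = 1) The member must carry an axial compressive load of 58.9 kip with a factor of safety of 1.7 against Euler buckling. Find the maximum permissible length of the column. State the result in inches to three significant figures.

L_max ≈ 69.7 in

Buckling occurs about the weak axis: I_min = h·b³/12 with b = 1.82 in (the shorter side).
I_min = 3.30×1.82³/12 = 1.658 in⁴
Required critical load P_cr = n·P = 1.7 × 58.9 = 100.1 kip = 1.001×10^5 lb
From P_cr = π²EI/(K·L)²:  L = (1/K)·√(π²EI/P_cr) = (1/1)·√(π²×2.97×10^7×1.658/1.001×10^5)
L = 69.7 in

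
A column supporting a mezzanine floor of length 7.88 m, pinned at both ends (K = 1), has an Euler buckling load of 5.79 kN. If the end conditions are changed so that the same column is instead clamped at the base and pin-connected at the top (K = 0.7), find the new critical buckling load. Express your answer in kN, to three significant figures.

P_cr ≈ 11.8 kN

P_cr ∝ 1/K², so P_cr,new = P_cr,old × (K_old/K_new)² = 5.79 × (1/0.7)²
= 5.79 × 2.041 = 11.8 kN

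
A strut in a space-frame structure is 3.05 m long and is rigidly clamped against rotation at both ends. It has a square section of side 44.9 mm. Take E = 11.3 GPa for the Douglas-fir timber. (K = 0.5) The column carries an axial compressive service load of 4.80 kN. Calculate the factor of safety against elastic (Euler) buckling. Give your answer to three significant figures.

n ≈ 3.38

I = a⁴/12 = 44.9⁴/12 = 3.387×10^5 mm⁴
I = 3.387×10^5 mm⁴ = 3.387×10^-7 m⁴
Effective length L_e = K·L = 0.5 × 3.05 = 1.525 m
P_cr = π²EI / L_e² = π² × 11.3×10⁹ × 3.387×10^-7 / 1.525² = 1.624×10^4 N
Factor of safety n = P_cr / P = 16.242 / 4.80 = 3.38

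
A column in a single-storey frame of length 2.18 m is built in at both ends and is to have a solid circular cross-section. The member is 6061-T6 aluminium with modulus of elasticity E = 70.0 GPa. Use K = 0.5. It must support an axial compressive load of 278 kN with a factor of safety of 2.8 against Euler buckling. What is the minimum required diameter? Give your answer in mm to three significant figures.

Required P_cr = n·P = 2.8 × 278 = 778.4 kN
L_e = K·L = 0.5 × 2.18 = 1.090 m
Required I = P_cr·L_e²/(π²E) = 7.784×10^5 × 1.090² / (π² × 7.00×10^10) = 1.339×10^-6 m⁴
I_req = 1.339×10^6 mm⁴
Solid circle: I = πd⁴/64  ⇒  d = (64I/π)^(1/4) = (64×1.339×10^6/π)^(1/4) = 72.3 mm

d ≈ 72.3 mm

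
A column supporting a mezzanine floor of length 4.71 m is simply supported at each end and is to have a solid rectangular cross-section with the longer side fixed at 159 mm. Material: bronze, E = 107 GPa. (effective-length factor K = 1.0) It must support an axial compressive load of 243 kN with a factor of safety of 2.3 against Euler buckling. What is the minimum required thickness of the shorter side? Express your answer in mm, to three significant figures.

b ≈ 96.0 mm

Required P_cr = n·P = 2.3 × 243 = 558.9 kN
L_e = K·L = 1 × 4.71 = 4.710 m
Required I = P_cr·L_e²/(π²E) = 5.589×10^5 × 4.710² / (π² × 1.07×10^11) = 1.174×10^-5 m⁴
I_req = 1.174×10^7 mm⁴
Rectangle, weak axis: I_min = h·b³/12 with h = 159 mm fixed  ⇒  b = (12I/h)^(1/3) = 96.0 mm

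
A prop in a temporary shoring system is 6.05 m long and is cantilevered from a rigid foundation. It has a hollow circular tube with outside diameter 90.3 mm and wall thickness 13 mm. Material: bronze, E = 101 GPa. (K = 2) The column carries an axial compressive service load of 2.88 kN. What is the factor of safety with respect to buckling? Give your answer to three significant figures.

n ≈ 5.73

Inner diameter d_i = 90.3 − 2×13 = 64.30 mm
I = π(d_o⁴ − d_i⁴)/64 = π(90.3⁴ − 64.30⁴)/64 = 2.425×10^6 mm⁴
I = 2.425×10^6 mm⁴ = 2.425×10^-6 m⁴
Effective length L_e = K·L = 2 × 6.05 = 12.10 m
P_cr = π²EI / L_e² = π² × 101×10⁹ × 2.425×10^-6 / 12.10² = 1.651×10^4 N
Factor of safety n = P_cr / P = 16.508 / 2.88 = 5.73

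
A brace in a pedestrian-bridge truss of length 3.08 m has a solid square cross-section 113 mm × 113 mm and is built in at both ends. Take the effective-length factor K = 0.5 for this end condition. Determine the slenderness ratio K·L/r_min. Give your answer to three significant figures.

I = a⁴/12 = 113⁴/12 = 1.359×10^7 mm⁴
A = 1.277×10^4 mm²;  r_min = √(I/A) = √(1.359×10^7/1.277×10^4) = 32.62 mm
L_e = K·L = 0.5 × 3.08 m = 1.540 m = 1540.0 mm
λ = L_e / r_min = 1540.0 / 32.62 = 47.2

λ ≈ 47.2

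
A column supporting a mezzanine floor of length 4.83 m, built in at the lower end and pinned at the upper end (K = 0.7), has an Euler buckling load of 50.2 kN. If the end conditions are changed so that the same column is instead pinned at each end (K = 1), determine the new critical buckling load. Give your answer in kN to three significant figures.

P_cr ∝ 1/K², so P_cr,new = P_cr,old × (K_old/K_new)² = 50.2 × (0.7/1)²
= 50.2 × 0.4900 = 24.6 kN

P_cr ≈ 24.6 kN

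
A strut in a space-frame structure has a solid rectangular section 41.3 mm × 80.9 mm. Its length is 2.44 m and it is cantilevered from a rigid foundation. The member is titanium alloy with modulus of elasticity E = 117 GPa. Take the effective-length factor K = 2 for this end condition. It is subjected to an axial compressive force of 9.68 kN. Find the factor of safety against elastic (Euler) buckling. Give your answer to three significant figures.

Buckling occurs about the weak axis: I_min = h·b³/12 with b = 41.3 mm (the shorter side).
I_min = 80.9×41.3³/12 = 4.749×10^5 mm⁴
I = 4.749×10^5 mm⁴ = 4.749×10^-7 m⁴
Effective length L_e = K·L = 2 × 2.44 = 4.880 m
P_cr = π²EI / L_e² = π² × 117×10⁹ × 4.749×10^-7 / 4.880² = 2.303×10^4 N
Factor of safety n = P_cr / P = 23.028 / 9.68 = 2.38

n ≈ 2.38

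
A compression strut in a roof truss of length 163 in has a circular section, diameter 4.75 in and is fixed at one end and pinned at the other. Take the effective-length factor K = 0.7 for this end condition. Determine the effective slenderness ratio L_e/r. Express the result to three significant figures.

For a solid circle r = d/4 = 4.75/4 = 1.188 in
L_e = K·L = 0.7 × 163 = 114.1 in
λ = L_e / r_min = 114.10 / 1.188 = 96.1

λ ≈ 96.1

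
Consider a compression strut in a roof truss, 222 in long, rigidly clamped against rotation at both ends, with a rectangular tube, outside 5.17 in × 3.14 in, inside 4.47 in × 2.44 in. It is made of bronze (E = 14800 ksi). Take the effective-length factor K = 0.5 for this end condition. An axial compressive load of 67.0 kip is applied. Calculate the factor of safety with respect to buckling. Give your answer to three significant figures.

Weak-axis I_min = (h_o·b_o³ − h_i·b_i³)/12 with b_o = 3.14, b_i = 2.440 in (shorter outer/inner sides).
I_min = (5.17×3.14³ − 4.470×2.440³)/12 = 7.927 in⁴
Effective length L_e = K·L = 0.5 × 222 = 111.0 in
P_cr = π²EI / L_e² = π² × 14800×10³ × 7.927 / 111.0² = 9.398×10^4 lb
Factor of safety n = P_cr / P = 93.978 / 67.0 = 1.40

n ≈ 1.40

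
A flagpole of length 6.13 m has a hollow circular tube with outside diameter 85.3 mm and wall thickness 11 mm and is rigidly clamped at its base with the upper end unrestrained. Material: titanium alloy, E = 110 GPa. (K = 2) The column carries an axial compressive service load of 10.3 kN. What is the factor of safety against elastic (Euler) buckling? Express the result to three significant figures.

n ≈ 1.27

Inner diameter d_i = 85.3 − 2×11 = 63.30 mm
I = π(d_o⁴ − d_i⁴)/64 = π(85.3⁴ − 63.30⁴)/64 = 1.811×10^6 mm⁴
I = 1.811×10^6 mm⁴ = 1.811×10^-6 m⁴
Effective length L_e = K·L = 2 × 6.13 = 12.26 m
P_cr = π²EI / L_e² = π² × 110×10⁹ × 1.811×10^-6 / 12.26² = 1.308×10^4 N
Factor of safety n = P_cr / P = 13.078 / 10.3 = 1.27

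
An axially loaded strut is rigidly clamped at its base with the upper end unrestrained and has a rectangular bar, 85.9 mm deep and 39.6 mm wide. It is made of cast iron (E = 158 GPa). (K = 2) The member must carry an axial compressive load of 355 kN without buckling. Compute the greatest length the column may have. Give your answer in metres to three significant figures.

Buckling occurs about the weak axis: I_min = h·b³/12 with b = 39.6 mm (the shorter side).
I_min = 85.9×39.6³/12 = 4.445×10^5 mm⁴
I = 4.445×10^-7 m⁴
At the buckling limit P_cr = P = 3.550×10^5 N
From P_cr = π²EI/(K·L)²:  L = (1/K)·√(π²EI/P_cr) = (1/2)·√(π²×1.58×10^11×4.445×10^-7/3.550×10^5)
L = 0.699 m

L_max ≈ 0.699 m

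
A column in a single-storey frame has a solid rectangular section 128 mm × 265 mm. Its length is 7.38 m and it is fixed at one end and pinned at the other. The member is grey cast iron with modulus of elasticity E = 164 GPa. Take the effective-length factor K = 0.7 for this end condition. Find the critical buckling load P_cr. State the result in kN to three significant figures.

Buckling occurs about the weak axis: I_min = h·b³/12 with b = 128 mm (the shorter side).
I_min = 265×128³/12 = 4.631×10^7 mm⁴
I = 4.631×10^7 mm⁴ = 4.631×10^-5 m⁴
Effective length L_e = K·L = 0.7 × 7.38 = 5.166 m
P_cr = π²EI / L_e² = π² × 164×10⁹ × 4.631×10^-5 / 5.166² = 2.809×10^6 N

P_cr ≈ 2810 kN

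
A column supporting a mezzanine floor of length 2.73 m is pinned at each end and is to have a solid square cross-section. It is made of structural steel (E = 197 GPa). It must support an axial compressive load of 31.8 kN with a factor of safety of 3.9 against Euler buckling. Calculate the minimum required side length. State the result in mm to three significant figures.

Required P_cr = n·P = 3.9 × 31.8 = 124.0 kN
L_e = K·L = 1 × 2.73 = 2.730 m
Required I = P_cr·L_e²/(π²E) = 1.240×10^5 × 2.730² / (π² × 1.97×10^11) = 4.754×10^-7 m⁴
I_req = 4.754×10^5 mm⁴
Solid square: I = a⁴/12  ⇒  a = (12I)^(1/4) = (12×4.754×10^5)^(1/4) = 48.9 mm

a ≈ 48.9 mm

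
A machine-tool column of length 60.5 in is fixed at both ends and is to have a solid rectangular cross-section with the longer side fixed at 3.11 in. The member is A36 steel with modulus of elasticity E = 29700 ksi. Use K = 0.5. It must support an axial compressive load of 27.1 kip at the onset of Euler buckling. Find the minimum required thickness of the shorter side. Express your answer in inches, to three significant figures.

b ≈ 0.689 in

L_e = K·L = 0.5 × 60.5 = 30.25 in
Required I = P_cr·L_e²/(π²E) = 2.710×10^4 × 30.25² / (π² × 2.97×10^7) = 8.460×10^-2 in⁴
Rectangle, weak axis: I_min = h·b³/12 with h = 3.11 in fixed  ⇒  b = (12I/h)^(1/3) = 0.689 in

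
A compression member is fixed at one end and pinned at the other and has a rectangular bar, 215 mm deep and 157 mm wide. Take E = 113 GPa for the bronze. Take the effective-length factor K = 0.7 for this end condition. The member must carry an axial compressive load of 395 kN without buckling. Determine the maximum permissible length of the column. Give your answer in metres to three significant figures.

Buckling occurs about the weak axis: I_min = h·b³/12 with b = 157 mm (the shorter side).
I_min = 215×157³/12 = 6.934×10^7 mm⁴
I = 6.934×10^-5 m⁴
At the buckling limit P_cr = P = 3.950×10^5 N
From P_cr = π²EI/(K·L)²:  L = (1/K)·√(π²EI/P_cr) = (1/0.7)·√(π²×1.13×10^11×6.934×10^-5/3.950×10^5)
L = 20.0 m

L_max ≈ 20.0 m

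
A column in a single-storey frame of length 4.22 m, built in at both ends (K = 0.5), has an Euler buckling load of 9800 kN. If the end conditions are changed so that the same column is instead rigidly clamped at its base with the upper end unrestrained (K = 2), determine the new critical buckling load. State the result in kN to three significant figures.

P_cr ≈ 612 kN

P_cr ∝ 1/K², so P_cr,new = P_cr,old × (K_old/K_new)² = 9800 × (0.5/2)²
= 9800 × 0.06250 = 612 kN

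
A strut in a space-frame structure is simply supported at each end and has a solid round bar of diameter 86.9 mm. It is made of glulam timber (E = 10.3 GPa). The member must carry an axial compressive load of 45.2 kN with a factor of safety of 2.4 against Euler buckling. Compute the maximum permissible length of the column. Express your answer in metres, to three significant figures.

L_max ≈ 1.62 m

I = πd⁴/64 = π×86.9⁴/64 = 2.799×10^6 mm⁴
I = 2.799×10^-6 m⁴
Required critical load P_cr = n·P = 2.4 × 45.2 = 108.5 kN = 1.085×10^5 N
From P_cr = π²EI/(K·L)²:  L = (1/K)·√(π²EI/P_cr) = (1/1)·√(π²×1.03×10^10×2.799×10^-6/1.085×10^5)
L = 1.62 m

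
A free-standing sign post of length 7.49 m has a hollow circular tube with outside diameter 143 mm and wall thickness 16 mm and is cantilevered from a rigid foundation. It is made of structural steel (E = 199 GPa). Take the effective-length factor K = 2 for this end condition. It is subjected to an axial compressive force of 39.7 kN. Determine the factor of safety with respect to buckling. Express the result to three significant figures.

Inner diameter d_i = 143 − 2×16 = 111.0 mm
I = π(d_o⁴ − d_i⁴)/64 = π(143⁴ − 111.0⁴)/64 = 1.307×10^7 mm⁴
I = 1.307×10^7 mm⁴ = 1.307×10^-5 m⁴
Effective length L_e = K·L = 2 × 7.49 = 14.98 m
P_cr = π²EI / L_e² = π² × 199×10⁹ × 1.307×10^-5 / 14.98² = 1.144×10^5 N
Factor of safety n = P_cr / P = 114.44 / 39.7 = 2.88

n ≈ 2.88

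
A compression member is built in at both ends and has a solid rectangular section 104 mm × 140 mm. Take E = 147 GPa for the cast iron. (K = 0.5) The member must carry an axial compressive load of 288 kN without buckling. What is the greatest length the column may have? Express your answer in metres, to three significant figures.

Buckling occurs about the weak axis: I_min = h·b³/12 with b = 104 mm (the shorter side).
I_min = 140×104³/12 = 1.312×10^7 mm⁴
I = 1.312×10^-5 m⁴
At the buckling limit P_cr = P = 2.880×10^5 N
From P_cr = π²EI/(K·L)²:  L = (1/K)·√(π²EI/P_cr) = (1/0.5)·√(π²×1.47×10^11×1.312×10^-5/2.880×10^5)
L = 16.3 m

L_max ≈ 16.3 m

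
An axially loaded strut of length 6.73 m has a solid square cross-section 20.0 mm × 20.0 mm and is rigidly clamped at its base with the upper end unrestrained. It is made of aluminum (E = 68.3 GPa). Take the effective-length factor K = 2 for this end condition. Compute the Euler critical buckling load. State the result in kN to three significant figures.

I = a⁴/12 = 20.0⁴/12 = 1.333×10^4 mm⁴
I = 1.333×10^4 mm⁴ = 1.333×10^-8 m⁴
Effective length L_e = K·L = 2 × 6.73 = 13.46 m
P_cr = π²EI / L_e² = π² × 68.3×10⁹ × 1.333×10^-8 / 13.46² = 49.61 N

P_cr ≈ 0.0496 kN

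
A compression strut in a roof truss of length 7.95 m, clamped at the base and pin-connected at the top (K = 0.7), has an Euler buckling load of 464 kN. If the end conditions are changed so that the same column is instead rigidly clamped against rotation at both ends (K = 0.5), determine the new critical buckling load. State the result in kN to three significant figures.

P_cr ≈ 909 kN

P_cr ∝ 1/K², so P_cr,new = P_cr,old × (K_old/K_new)² = 464 × (0.7/0.5)²
= 464 × 1.960 = 909 kN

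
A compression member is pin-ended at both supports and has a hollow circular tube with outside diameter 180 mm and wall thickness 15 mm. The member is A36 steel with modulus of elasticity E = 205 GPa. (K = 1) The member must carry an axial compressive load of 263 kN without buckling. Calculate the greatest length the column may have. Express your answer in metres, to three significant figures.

Inner diameter d_i = 180 − 2×15 = 150.0 mm
I = π(d_o⁴ − d_i⁴)/64 = π(180⁴ − 150.0⁴)/64 = 2.668×10^7 mm⁴
I = 2.668×10^-5 m⁴
At the buckling limit P_cr = P = 2.630×10^5 N
From P_cr = π²EI/(K·L)²:  L = (1/K)·√(π²EI/P_cr) = (1/1)·√(π²×2.05×10^11×2.668×10^-5/2.630×10^5)
L = 14.3 m

L_max ≈ 14.3 m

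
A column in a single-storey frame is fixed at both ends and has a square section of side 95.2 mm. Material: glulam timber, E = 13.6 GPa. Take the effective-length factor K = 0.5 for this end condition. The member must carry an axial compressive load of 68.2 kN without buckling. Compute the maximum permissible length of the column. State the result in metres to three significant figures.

I = a⁴/12 = 95.2⁴/12 = 6.845×10^6 mm⁴
I = 6.845×10^-6 m⁴
At the buckling limit P_cr = P = 6.820×10^4 N
From P_cr = π²EI/(K·L)²:  L = (1/K)·√(π²EI/P_cr) = (1/0.5)·√(π²×1.36×10^10×6.845×10^-6/6.820×10^4)
L = 7.34 m

L_max ≈ 7.34 m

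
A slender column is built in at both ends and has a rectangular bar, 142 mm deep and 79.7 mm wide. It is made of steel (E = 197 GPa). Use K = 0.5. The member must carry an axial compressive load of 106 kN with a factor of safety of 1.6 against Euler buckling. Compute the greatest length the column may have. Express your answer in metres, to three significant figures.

L_max ≈ 16.6 m

Buckling occurs about the weak axis: I_min = h·b³/12 with b = 79.7 mm (the shorter side).
I_min = 142×79.7³/12 = 5.991×10^6 mm⁴
I = 5.991×10^-6 m⁴
Required critical load P_cr = n·P = 1.6 × 106 = 169.6 kN = 1.696×10^5 N
From P_cr = π²EI/(K·L)²:  L = (1/K)·√(π²EI/P_cr) = (1/0.5)·√(π²×1.97×10^11×5.991×10^-6/1.696×10^5)
L = 16.6 m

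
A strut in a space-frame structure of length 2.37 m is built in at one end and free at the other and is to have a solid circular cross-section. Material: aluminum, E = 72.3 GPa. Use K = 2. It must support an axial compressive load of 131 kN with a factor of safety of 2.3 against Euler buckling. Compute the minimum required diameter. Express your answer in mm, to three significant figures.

d ≈ 118 mm

Required P_cr = n·P = 2.3 × 131 = 301.3 kN
L_e = K·L = 2 × 2.37 = 4.740 m
Required I = P_cr·L_e²/(π²E) = 3.013×10^5 × 4.740² / (π² × 7.23×10^10) = 9.487×10^-6 m⁴
I_req = 9.487×10^6 mm⁴
Solid circle: I = πd⁴/64  ⇒  d = (64I/π)^(1/4) = (64×9.487×10^6/π)^(1/4) = 118 mm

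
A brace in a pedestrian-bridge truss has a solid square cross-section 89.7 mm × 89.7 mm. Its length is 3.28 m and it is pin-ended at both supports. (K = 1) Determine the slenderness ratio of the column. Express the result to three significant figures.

For a square r = a/√12 = 89.7/√12 = 25.89 mm
L_e = K·L = 1 × 3.28 m = 3.280 m = 3280.0 mm
λ = L_e / r_min = 3280.0 / 25.89 = 127

λ ≈ 127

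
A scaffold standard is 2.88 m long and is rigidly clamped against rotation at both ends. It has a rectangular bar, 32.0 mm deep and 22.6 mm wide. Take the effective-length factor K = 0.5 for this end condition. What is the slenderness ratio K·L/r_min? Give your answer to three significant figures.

For a rectangle r_min = b/√12 = 22.6/√12 = 6.524 mm
L_e = K·L = 0.5 × 2.88 m = 1.440 m = 1440.0 mm
λ = L_e / r_min = 1440.0 / 6.524 = 221

λ ≈ 221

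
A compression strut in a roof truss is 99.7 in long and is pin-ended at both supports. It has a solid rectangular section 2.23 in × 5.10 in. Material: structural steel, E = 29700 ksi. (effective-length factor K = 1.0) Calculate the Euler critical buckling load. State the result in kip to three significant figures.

P_cr ≈ 139 kip

Buckling occurs about the weak axis: I_min = h·b³/12 with b = 2.23 in (the shorter side).
I_min = 5.10×2.23³/12 = 4.713 in⁴
Effective length L_e = K·L = 1 × 99.7 = 99.70 in
P_cr = π²EI / L_e² = π² × 29700×10³ × 4.713 / 99.70² = 1.390×10^5 lb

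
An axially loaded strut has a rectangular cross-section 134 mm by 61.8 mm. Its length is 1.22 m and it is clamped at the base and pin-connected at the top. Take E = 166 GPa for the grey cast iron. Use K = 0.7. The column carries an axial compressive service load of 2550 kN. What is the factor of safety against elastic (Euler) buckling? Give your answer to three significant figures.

Buckling occurs about the weak axis: I_min = h·b³/12 with b = 61.8 mm (the shorter side).
I_min = 134×61.8³/12 = 2.636×10^6 mm⁴
I = 2.636×10^6 mm⁴ = 2.636×10^-6 m⁴
Effective length L_e = K·L = 0.7 × 1.22 = 0.8540 m
P_cr = π²EI / L_e² = π² × 166×10⁹ × 2.636×10^-6 / 0.8540² = 5.921×10^6 N
Factor of safety n = P_cr / P = 5920.8 / 2550 = 2.32

n ≈ 2.32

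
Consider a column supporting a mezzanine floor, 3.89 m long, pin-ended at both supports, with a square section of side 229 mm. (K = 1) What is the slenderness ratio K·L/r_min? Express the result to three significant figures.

For a square r = a/√12 = 229/√12 = 66.11 mm
L_e = K·L = 1 × 3.89 m = 3.890 m = 3890.0 mm
λ = L_e / r_min = 3890.0 / 66.11 = 58.8

λ ≈ 58.8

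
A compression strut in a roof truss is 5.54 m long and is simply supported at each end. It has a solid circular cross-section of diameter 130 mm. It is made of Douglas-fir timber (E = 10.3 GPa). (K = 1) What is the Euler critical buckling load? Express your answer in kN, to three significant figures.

P_cr ≈ 46.4 kN

I = πd⁴/64 = π×130⁴/64 = 1.402×10^7 mm⁴
I = 1.402×10^7 mm⁴ = 1.402×10^-5 m⁴
Effective length L_e = K·L = 1 × 5.54 = 5.540 m
P_cr = π²EI / L_e² = π² × 10.3×10⁹ × 1.402×10^-5 / 5.540² = 4.644×10^4 N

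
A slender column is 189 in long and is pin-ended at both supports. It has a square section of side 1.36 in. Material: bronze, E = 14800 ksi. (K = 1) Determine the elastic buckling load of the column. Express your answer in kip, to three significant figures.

P_cr ≈ 1.17 kip

I = a⁴/12 = 1.36⁴/12 = 0.2851 in⁴
Effective length L_e = K·L = 1 × 189 = 189.0 in
P_cr = π²EI / L_e² = π² × 14800×10³ × 0.2851 / 189.0² = 1.166×10^3 lb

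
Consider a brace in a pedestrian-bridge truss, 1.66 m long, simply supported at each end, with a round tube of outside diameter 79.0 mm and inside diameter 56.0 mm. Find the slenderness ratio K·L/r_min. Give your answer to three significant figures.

λ ≈ 68.6

d_o = 79.0 mm, d_i = 56.0 mm
I = π(d_o⁴ − d_i⁴)/64 = π(79.0⁴ − 56.00⁴)/64 = 1.429×10^6 mm⁴
A = 2.439×10^3 mm²;  r_min = √(I/A) = √(1.429×10^6/2.439×10^3) = 24.21 mm
L_e = K·L = 1 × 1.66 m = 1.660 m = 1660.0 mm
λ = L_e / r_min = 1660.0 / 24.21 = 68.6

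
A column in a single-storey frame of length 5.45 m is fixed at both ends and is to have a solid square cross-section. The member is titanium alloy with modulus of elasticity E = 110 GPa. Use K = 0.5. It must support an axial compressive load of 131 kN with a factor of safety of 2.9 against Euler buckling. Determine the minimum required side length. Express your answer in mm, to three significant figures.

a ≈ 74.7 mm

Required P_cr = n·P = 2.9 × 131 = 379.9 kN
L_e = K·L = 0.5 × 5.45 = 2.725 m
Required I = P_cr·L_e²/(π²E) = 3.799×10^5 × 2.725² / (π² × 1.10×10^11) = 2.598×10^-6 m⁴
I_req = 2.598×10^6 mm⁴
Solid square: I = a⁴/12  ⇒  a = (12I)^(1/4) = (12×2.598×10^6)^(1/4) = 74.7 mm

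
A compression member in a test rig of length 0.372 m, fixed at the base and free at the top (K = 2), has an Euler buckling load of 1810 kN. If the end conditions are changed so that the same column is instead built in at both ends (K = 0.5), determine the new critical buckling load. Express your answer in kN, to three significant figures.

P_cr ∝ 1/K², so P_cr,new = P_cr,old × (K_old/K_new)² = 1810 × (2/0.5)²
= 1810 × 16.00 = 29000 kN

P_cr ≈ 29000 kN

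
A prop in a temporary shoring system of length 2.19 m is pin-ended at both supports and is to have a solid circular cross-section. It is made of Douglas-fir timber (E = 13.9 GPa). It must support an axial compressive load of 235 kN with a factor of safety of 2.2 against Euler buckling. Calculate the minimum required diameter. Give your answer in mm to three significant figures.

Required P_cr = n·P = 2.2 × 235 = 517.0 kN
L_e = K·L = 1 × 2.19 = 2.190 m
Required I = P_cr·L_e²/(π²E) = 5.170×10^5 × 2.190² / (π² × 1.39×10^10) = 1.807×10^-5 m⁴
I_req = 1.807×10^7 mm⁴
Solid circle: I = πd⁴/64  ⇒  d = (64I/π)^(1/4) = (64×1.807×10^7/π)^(1/4) = 139 mm

d ≈ 139 mm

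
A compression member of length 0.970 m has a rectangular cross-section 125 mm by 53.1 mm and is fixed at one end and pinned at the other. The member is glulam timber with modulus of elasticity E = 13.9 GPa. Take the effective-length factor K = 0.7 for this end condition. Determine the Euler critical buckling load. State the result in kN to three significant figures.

P_cr ≈ 464 kN

Buckling occurs about the weak axis: I_min = h·b³/12 with b = 53.1 mm (the shorter side).
I_min = 125×53.1³/12 = 1.560×10^6 mm⁴
I = 1.560×10^6 mm⁴ = 1.560×10^-6 m⁴
Effective length L_e = K·L = 0.7 × 0.970 = 0.6790 m
P_cr = π²EI / L_e² = π² × 13.9×10⁹ × 1.560×10^-6 / 0.6790² = 4.641×10^5 N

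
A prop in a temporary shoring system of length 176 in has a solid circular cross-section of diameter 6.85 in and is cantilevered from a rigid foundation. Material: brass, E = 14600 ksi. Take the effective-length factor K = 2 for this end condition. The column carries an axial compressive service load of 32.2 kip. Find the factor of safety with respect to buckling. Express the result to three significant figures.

I = πd⁴/64 = π×6.85⁴/64 = 108.1 in⁴
Effective length L_e = K·L = 2 × 176 = 352.0 in
P_cr = π²EI / L_e² = π² × 14600×10³ × 108.1 / 352.0² = 1.257×10^5 lb
Factor of safety n = P_cr / P = 125.69 / 32.2 = 3.90

n ≈ 3.90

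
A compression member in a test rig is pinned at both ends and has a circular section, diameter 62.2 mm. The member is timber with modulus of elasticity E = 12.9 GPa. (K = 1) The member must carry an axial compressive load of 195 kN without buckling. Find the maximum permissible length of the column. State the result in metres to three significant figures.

L_max ≈ 0.693 m

I = πd⁴/64 = π×62.2⁴/64 = 7.347×10^5 mm⁴
I = 7.347×10^-7 m⁴
At the buckling limit P_cr = P = 1.950×10^5 N
From P_cr = π²EI/(K·L)²:  L = (1/K)·√(π²EI/P_cr) = (1/1)·√(π²×1.29×10^10×7.347×10^-7/1.950×10^5)
L = 0.693 m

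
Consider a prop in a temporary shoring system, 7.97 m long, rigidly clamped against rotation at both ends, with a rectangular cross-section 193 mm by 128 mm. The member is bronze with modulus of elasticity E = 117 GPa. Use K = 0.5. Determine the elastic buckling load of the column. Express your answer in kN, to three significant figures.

Buckling occurs about the weak axis: I_min = h·b³/12 with b = 128 mm (the shorter side).
I_min = 193×128³/12 = 3.373×10^7 mm⁴
I = 3.373×10^7 mm⁴ = 3.373×10^-5 m⁴
Effective length L_e = K·L = 0.5 × 7.97 = 3.985 m
P_cr = π²EI / L_e² = π² × 117×10⁹ × 3.373×10^-5 / 3.985² = 2.453×10^6 N

P_cr ≈ 2450 kN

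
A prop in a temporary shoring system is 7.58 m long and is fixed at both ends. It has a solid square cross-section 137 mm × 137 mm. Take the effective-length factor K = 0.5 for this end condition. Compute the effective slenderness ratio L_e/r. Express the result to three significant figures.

λ ≈ 95.8

For a square r = a/√12 = 137/√12 = 39.55 mm
L_e = K·L = 0.5 × 7.58 m = 3.790 m = 3790.0 mm
λ = L_e / r_min = 3790.0 / 39.55 = 95.8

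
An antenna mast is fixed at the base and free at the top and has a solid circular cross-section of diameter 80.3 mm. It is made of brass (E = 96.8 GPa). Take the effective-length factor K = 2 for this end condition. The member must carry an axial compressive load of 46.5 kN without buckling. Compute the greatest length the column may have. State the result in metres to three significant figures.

I = πd⁴/64 = π×80.3⁴/64 = 2.041×10^6 mm⁴
I = 2.041×10^-6 m⁴
At the buckling limit P_cr = P = 4.650×10^4 N
From P_cr = π²EI/(K·L)²:  L = (1/K)·√(π²EI/P_cr) = (1/2)·√(π²×9.68×10^10×2.041×10^-6/4.650×10^4)
L = 3.24 m

L_max ≈ 3.24 m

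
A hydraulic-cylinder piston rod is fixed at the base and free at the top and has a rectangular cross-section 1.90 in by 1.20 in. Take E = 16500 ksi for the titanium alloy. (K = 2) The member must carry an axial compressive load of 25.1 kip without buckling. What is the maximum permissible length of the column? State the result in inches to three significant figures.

L_max ≈ 21.1 in

Buckling occurs about the weak axis: I_min = h·b³/12 with b = 1.20 in (the shorter side).
I_min = 1.90×1.20³/12 = 0.2736 in⁴
At the buckling limit P_cr = P = 2.510×10^4 lb
From P_cr = π²EI/(K·L)²:  L = (1/K)·√(π²EI/P_cr) = (1/2)·√(π²×1.65×10^7×0.2736/2.510×10^4)
L = 21.1 in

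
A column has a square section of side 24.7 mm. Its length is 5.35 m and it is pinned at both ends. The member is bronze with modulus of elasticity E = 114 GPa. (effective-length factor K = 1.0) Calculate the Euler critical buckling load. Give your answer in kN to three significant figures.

P_cr ≈ 1.22 kN

I = a⁴/12 = 24.7⁴/12 = 3.102×10^4 mm⁴
I = 3.102×10^4 mm⁴ = 3.102×10^-8 m⁴
Effective length L_e = K·L = 1 × 5.35 = 5.350 m
P_cr = π²EI / L_e² = π² × 114×10⁹ × 3.102×10^-8 / 5.350² = 1.219×10^3 N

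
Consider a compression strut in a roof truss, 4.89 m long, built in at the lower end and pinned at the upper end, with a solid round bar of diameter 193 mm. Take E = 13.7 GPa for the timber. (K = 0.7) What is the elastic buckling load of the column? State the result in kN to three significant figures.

I = πd⁴/64 = π×193⁴/64 = 6.811×10^7 mm⁴
I = 6.811×10^7 mm⁴ = 6.811×10^-5 m⁴
Effective length L_e = K·L = 0.7 × 4.89 = 3.423 m
P_cr = π²EI / L_e² = π² × 13.7×10⁹ × 6.811×10^-5 / 3.423² = 7.860×10^5 N

P_cr ≈ 786 kN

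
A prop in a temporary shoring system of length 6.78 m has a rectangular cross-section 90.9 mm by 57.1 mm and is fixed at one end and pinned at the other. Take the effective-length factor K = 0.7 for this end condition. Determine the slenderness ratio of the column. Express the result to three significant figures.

λ ≈ 288

For a rectangle r_min = b/√12 = 57.1/√12 = 16.48 mm
L_e = K·L = 0.7 × 6.78 m = 4.746 m = 4746.0 mm
λ = L_e / r_min = 4746.0 / 16.48 = 288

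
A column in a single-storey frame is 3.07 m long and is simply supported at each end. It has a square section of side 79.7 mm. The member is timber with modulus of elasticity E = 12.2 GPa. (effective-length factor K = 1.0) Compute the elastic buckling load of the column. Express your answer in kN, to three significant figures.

I = a⁴/12 = 79.7⁴/12 = 3.362×10^6 mm⁴
I = 3.362×10^6 mm⁴ = 3.362×10^-6 m⁴
Effective length L_e = K·L = 1 × 3.07 = 3.070 m
P_cr = π²EI / L_e² = π² × 12.2×10⁹ × 3.362×10^-6 / 3.070² = 4.296×10^4 N

P_cr ≈ 43.0 kN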